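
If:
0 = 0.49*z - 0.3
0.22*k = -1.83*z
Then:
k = -5.09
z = 0.61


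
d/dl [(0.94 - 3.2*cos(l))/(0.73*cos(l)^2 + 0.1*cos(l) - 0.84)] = (-2.336*cos(l)^2 + 1.3724*cos(l) - 2.594)*sin(l)/(0.5329*cos(l)^4 + 0.146*cos(l)^3 - 1.2164*cos(l)^2 - 0.168*cos(l) + 0.7056)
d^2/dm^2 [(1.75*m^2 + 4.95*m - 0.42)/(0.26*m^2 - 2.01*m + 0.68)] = (2.49834*m^3 - 2.026752*m^2 - 3.93400799999999*m + 11.904548)/(0.017576*m^6 - 0.407628*m^5 + 3.289182*m^4 - 10.252809*m^3 + 8.602476*m^2 - 2.788272*m + 0.314432)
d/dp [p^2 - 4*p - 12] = 2*p - 4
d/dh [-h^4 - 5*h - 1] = -4*h^3 - 5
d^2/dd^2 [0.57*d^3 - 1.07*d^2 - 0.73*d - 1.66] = 3.42*d - 2.14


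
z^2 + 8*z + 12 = (z + 2)*(z + 6)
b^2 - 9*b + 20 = (b - 5)*(b - 4)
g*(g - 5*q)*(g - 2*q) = g^3 - 7*g^2*q + 10*g*q^2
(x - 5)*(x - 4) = x^2 - 9*x + 20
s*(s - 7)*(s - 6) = s^3 - 13*s^2 + 42*s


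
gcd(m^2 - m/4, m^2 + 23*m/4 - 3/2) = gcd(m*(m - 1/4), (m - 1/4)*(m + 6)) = m - 1/4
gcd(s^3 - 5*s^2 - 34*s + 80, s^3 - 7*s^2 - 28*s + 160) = s^2 - 3*s - 40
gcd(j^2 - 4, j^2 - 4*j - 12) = j + 2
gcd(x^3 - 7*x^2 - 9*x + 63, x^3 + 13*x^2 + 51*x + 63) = x + 3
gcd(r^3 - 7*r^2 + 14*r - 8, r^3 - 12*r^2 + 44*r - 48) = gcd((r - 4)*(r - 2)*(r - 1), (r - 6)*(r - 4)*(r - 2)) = r^2 - 6*r + 8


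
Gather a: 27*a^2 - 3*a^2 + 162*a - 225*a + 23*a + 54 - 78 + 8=24*a^2 - 40*a - 16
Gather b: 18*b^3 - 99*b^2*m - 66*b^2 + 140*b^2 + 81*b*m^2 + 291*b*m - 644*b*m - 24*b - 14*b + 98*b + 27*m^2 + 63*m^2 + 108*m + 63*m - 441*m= 18*b^3 + b^2*(74 - 99*m) + b*(81*m^2 - 353*m + 60) + 90*m^2 - 270*m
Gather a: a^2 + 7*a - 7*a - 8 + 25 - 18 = a^2 - 1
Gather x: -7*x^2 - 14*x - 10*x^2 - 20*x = -17*x^2 - 34*x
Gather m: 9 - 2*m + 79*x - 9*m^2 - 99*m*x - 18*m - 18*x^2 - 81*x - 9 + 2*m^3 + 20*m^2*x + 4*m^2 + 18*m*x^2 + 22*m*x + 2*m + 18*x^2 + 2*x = 2*m^3 + m^2*(20*x - 5) + m*(18*x^2 - 77*x - 18)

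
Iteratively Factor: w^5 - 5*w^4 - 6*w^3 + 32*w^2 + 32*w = (w + 1)*(w^4 - 6*w^3 + 32*w) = (w - 4)*(w + 1)*(w^3 - 2*w^2 - 8*w) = (w - 4)^2*(w + 1)*(w^2 + 2*w) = (w - 4)^2*(w + 1)*(w + 2)*(w)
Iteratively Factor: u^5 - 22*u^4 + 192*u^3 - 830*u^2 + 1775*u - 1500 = (u - 4)*(u^4 - 18*u^3 + 120*u^2 - 350*u + 375) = (u - 5)*(u - 4)*(u^3 - 13*u^2 + 55*u - 75) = (u - 5)^2*(u - 4)*(u^2 - 8*u + 15) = (u - 5)^3*(u - 4)*(u - 3)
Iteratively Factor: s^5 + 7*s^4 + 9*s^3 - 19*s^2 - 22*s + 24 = (s + 3)*(s^4 + 4*s^3 - 3*s^2 - 10*s + 8) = (s + 3)*(s + 4)*(s^3 - 3*s + 2) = (s - 1)*(s + 3)*(s + 4)*(s^2 + s - 2) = (s - 1)*(s + 2)*(s + 3)*(s + 4)*(s - 1)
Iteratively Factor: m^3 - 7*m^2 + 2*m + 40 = (m + 2)*(m^2 - 9*m + 20) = (m - 5)*(m + 2)*(m - 4)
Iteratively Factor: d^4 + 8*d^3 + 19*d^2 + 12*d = (d + 3)*(d^3 + 5*d^2 + 4*d) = d*(d + 3)*(d^2 + 5*d + 4) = d*(d + 1)*(d + 3)*(d + 4)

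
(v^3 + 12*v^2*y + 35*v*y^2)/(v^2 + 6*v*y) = (v^2 + 12*v*y + 35*y^2)/(v + 6*y)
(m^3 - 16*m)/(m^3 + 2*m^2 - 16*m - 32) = m/(m + 2)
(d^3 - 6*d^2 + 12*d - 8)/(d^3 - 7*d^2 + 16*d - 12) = (d - 2)/(d - 3)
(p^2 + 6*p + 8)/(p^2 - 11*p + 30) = (p^2 + 6*p + 8)/(p^2 - 11*p + 30)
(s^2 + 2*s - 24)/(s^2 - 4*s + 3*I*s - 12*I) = (s + 6)/(s + 3*I)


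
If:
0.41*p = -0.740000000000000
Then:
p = -1.80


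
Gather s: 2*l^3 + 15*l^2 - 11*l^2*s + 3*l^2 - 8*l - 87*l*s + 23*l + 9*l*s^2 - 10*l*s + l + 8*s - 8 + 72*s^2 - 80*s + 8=2*l^3 + 18*l^2 + 16*l + s^2*(9*l + 72) + s*(-11*l^2 - 97*l - 72)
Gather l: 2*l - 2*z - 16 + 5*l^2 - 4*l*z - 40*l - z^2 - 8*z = 5*l^2 + l*(-4*z - 38) - z^2 - 10*z - 16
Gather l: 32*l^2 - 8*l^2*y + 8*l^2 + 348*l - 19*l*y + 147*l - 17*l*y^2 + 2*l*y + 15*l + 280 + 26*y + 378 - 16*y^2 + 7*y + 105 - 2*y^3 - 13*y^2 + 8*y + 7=l^2*(40 - 8*y) + l*(-17*y^2 - 17*y + 510) - 2*y^3 - 29*y^2 + 41*y + 770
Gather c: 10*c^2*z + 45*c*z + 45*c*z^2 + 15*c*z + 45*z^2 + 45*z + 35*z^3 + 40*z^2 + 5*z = 10*c^2*z + c*(45*z^2 + 60*z) + 35*z^3 + 85*z^2 + 50*z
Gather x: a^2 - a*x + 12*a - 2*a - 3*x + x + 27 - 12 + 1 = a^2 + 10*a + x*(-a - 2) + 16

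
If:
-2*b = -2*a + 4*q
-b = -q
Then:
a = 3*q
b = q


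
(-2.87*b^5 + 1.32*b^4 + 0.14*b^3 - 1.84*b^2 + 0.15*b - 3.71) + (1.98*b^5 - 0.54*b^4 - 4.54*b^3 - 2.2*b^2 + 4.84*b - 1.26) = -0.89*b^5 + 0.78*b^4 - 4.4*b^3 - 4.04*b^2 + 4.99*b - 4.97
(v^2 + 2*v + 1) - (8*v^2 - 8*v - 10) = -7*v^2 + 10*v + 11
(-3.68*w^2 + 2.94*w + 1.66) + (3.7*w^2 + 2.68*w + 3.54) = 0.02*w^2 + 5.62*w + 5.2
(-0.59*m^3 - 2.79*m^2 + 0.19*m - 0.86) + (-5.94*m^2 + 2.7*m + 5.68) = -0.59*m^3 - 8.73*m^2 + 2.89*m + 4.82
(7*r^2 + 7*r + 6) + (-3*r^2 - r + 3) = 4*r^2 + 6*r + 9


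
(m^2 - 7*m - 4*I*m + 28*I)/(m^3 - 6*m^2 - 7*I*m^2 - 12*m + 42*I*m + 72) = (m - 7)/(m^2 - 3*m*(2 + I) + 18*I)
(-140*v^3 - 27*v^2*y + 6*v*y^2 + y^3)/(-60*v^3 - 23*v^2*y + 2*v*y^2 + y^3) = (7*v + y)/(3*v + y)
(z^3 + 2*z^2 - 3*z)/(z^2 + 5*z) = (z^2 + 2*z - 3)/(z + 5)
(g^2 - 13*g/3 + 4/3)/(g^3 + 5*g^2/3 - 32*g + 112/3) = (3*g - 1)/(3*g^2 + 17*g - 28)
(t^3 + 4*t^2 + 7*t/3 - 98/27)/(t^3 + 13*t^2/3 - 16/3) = (27*t^3 + 108*t^2 + 63*t - 98)/(9*(3*t^3 + 13*t^2 - 16))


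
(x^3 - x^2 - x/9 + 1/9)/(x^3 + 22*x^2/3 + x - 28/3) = (9*x^2 - 1)/(3*(3*x^2 + 25*x + 28))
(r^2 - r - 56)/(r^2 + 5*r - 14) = (r - 8)/(r - 2)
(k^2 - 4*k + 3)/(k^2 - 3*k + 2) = (k - 3)/(k - 2)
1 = 1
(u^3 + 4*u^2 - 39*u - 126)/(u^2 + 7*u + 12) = (u^2 + u - 42)/(u + 4)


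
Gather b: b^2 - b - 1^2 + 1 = b^2 - b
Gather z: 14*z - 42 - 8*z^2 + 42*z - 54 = -8*z^2 + 56*z - 96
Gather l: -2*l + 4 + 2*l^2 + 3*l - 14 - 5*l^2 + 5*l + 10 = -3*l^2 + 6*l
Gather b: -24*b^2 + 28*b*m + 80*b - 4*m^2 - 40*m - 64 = -24*b^2 + b*(28*m + 80) - 4*m^2 - 40*m - 64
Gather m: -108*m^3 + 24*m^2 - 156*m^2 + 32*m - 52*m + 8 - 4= -108*m^3 - 132*m^2 - 20*m + 4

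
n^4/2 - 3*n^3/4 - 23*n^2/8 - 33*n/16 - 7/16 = (n/2 + 1/4)*(n - 7/2)*(n + 1/2)*(n + 1)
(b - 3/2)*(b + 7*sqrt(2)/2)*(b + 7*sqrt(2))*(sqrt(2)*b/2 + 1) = sqrt(2)*b^4/2 - 3*sqrt(2)*b^3/4 + 23*b^3/2 - 69*b^2/4 + 35*sqrt(2)*b^2 - 105*sqrt(2)*b/2 + 49*b - 147/2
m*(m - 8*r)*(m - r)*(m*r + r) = m^4*r - 9*m^3*r^2 + m^3*r + 8*m^2*r^3 - 9*m^2*r^2 + 8*m*r^3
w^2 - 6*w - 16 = (w - 8)*(w + 2)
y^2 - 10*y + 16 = (y - 8)*(y - 2)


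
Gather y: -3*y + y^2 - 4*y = y^2 - 7*y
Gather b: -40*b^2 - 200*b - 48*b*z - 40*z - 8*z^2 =-40*b^2 + b*(-48*z - 200) - 8*z^2 - 40*z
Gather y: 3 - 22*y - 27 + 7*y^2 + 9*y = 7*y^2 - 13*y - 24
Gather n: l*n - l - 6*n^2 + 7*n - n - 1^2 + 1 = -l - 6*n^2 + n*(l + 6)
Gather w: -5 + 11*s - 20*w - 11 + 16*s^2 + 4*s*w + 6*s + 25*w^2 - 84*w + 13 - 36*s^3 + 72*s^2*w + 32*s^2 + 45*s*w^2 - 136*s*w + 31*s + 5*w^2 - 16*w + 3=-36*s^3 + 48*s^2 + 48*s + w^2*(45*s + 30) + w*(72*s^2 - 132*s - 120)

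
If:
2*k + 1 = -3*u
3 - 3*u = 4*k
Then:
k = 2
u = -5/3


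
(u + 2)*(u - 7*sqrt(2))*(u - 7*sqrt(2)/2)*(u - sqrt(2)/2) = u^4 - 11*sqrt(2)*u^3 + 2*u^3 - 22*sqrt(2)*u^2 + 119*u^2/2 - 49*sqrt(2)*u/2 + 119*u - 49*sqrt(2)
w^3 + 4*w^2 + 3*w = w*(w + 1)*(w + 3)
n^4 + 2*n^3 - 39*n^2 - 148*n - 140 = (n - 7)*(n + 2)^2*(n + 5)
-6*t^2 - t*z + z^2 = (-3*t + z)*(2*t + z)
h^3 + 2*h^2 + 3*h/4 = h*(h + 1/2)*(h + 3/2)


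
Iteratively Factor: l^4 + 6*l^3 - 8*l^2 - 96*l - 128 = (l + 4)*(l^3 + 2*l^2 - 16*l - 32) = (l + 2)*(l + 4)*(l^2 - 16) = (l - 4)*(l + 2)*(l + 4)*(l + 4)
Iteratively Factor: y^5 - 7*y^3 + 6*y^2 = (y - 2)*(y^4 + 2*y^3 - 3*y^2) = y*(y - 2)*(y^3 + 2*y^2 - 3*y) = y^2*(y - 2)*(y^2 + 2*y - 3) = y^2*(y - 2)*(y + 3)*(y - 1)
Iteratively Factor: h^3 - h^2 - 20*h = (h - 5)*(h^2 + 4*h) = h*(h - 5)*(h + 4)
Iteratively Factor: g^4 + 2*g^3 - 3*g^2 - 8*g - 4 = (g + 1)*(g^3 + g^2 - 4*g - 4) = (g - 2)*(g + 1)*(g^2 + 3*g + 2) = (g - 2)*(g + 1)*(g + 2)*(g + 1)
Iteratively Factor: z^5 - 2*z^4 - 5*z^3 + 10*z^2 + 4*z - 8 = (z + 1)*(z^4 - 3*z^3 - 2*z^2 + 12*z - 8) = (z - 2)*(z + 1)*(z^3 - z^2 - 4*z + 4) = (z - 2)*(z - 1)*(z + 1)*(z^2 - 4) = (z - 2)*(z - 1)*(z + 1)*(z + 2)*(z - 2)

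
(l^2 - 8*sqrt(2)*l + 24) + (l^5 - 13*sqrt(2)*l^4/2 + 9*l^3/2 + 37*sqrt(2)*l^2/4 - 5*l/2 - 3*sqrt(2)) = l^5 - 13*sqrt(2)*l^4/2 + 9*l^3/2 + l^2 + 37*sqrt(2)*l^2/4 - 8*sqrt(2)*l - 5*l/2 - 3*sqrt(2) + 24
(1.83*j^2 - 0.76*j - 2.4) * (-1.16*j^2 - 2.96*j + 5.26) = -2.1228*j^4 - 4.5352*j^3 + 14.6594*j^2 + 3.1064*j - 12.624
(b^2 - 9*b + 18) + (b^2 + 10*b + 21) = 2*b^2 + b + 39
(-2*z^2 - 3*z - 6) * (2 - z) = 2*z^3 - z^2 - 12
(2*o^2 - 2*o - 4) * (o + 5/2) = 2*o^3 + 3*o^2 - 9*o - 10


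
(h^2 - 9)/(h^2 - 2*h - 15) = (h - 3)/(h - 5)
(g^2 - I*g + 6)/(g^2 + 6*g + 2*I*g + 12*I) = (g - 3*I)/(g + 6)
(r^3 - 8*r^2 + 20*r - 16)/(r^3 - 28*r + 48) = (r - 2)/(r + 6)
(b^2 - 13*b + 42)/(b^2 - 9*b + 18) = (b - 7)/(b - 3)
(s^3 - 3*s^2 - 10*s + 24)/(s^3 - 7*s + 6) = (s - 4)/(s - 1)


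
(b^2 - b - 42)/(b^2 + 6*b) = (b - 7)/b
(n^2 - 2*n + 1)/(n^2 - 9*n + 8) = (n - 1)/(n - 8)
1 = 1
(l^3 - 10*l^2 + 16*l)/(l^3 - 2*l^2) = (l - 8)/l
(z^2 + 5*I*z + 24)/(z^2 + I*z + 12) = (z + 8*I)/(z + 4*I)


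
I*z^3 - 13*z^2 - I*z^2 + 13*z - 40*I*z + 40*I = (z + 5*I)*(z + 8*I)*(I*z - I)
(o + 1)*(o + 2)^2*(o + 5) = o^4 + 10*o^3 + 33*o^2 + 44*o + 20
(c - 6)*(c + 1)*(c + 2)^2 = c^4 - c^3 - 22*c^2 - 44*c - 24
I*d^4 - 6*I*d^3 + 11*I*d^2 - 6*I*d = d*(d - 3)*(d - 2)*(I*d - I)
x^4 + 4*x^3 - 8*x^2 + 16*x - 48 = (x - 2)*(x + 6)*(x - 2*I)*(x + 2*I)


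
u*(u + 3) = u^2 + 3*u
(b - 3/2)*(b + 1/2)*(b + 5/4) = b^3 + b^2/4 - 2*b - 15/16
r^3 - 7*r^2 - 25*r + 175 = (r - 7)*(r - 5)*(r + 5)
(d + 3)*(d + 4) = d^2 + 7*d + 12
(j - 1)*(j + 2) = j^2 + j - 2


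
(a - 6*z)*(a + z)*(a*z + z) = a^3*z - 5*a^2*z^2 + a^2*z - 6*a*z^3 - 5*a*z^2 - 6*z^3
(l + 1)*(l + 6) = l^2 + 7*l + 6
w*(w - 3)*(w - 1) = w^3 - 4*w^2 + 3*w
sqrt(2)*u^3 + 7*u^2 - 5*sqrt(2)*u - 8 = (u - sqrt(2))*(u + 4*sqrt(2))*(sqrt(2)*u + 1)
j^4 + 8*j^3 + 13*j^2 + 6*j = j*(j + 1)^2*(j + 6)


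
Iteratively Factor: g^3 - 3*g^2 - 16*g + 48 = (g - 4)*(g^2 + g - 12) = (g - 4)*(g - 3)*(g + 4)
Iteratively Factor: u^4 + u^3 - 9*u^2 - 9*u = (u + 3)*(u^3 - 2*u^2 - 3*u) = u*(u + 3)*(u^2 - 2*u - 3) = u*(u + 1)*(u + 3)*(u - 3)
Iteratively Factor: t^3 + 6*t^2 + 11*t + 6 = (t + 1)*(t^2 + 5*t + 6) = (t + 1)*(t + 3)*(t + 2)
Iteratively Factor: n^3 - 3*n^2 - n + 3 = (n + 1)*(n^2 - 4*n + 3) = (n - 1)*(n + 1)*(n - 3)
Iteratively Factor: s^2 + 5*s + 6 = (s + 3)*(s + 2)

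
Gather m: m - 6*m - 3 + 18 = 15 - 5*m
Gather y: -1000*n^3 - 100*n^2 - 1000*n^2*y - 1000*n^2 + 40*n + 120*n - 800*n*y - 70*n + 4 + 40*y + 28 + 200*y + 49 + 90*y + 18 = -1000*n^3 - 1100*n^2 + 90*n + y*(-1000*n^2 - 800*n + 330) + 99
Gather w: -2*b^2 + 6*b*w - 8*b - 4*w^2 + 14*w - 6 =-2*b^2 - 8*b - 4*w^2 + w*(6*b + 14) - 6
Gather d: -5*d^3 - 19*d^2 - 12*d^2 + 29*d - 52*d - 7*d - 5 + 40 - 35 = -5*d^3 - 31*d^2 - 30*d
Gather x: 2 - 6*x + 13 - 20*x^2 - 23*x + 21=-20*x^2 - 29*x + 36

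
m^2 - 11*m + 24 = (m - 8)*(m - 3)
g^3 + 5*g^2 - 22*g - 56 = (g - 4)*(g + 2)*(g + 7)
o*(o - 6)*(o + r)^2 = o^4 + 2*o^3*r - 6*o^3 + o^2*r^2 - 12*o^2*r - 6*o*r^2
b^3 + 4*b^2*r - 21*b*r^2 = b*(b - 3*r)*(b + 7*r)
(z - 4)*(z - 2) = z^2 - 6*z + 8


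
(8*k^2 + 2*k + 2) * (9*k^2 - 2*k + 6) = 72*k^4 + 2*k^3 + 62*k^2 + 8*k + 12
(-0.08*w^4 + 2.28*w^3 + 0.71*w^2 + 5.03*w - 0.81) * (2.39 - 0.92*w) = 0.0736*w^5 - 2.2888*w^4 + 4.796*w^3 - 2.9307*w^2 + 12.7669*w - 1.9359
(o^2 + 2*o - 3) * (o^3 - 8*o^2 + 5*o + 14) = o^5 - 6*o^4 - 14*o^3 + 48*o^2 + 13*o - 42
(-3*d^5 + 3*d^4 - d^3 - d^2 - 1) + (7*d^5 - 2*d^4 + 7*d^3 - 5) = 4*d^5 + d^4 + 6*d^3 - d^2 - 6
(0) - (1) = -1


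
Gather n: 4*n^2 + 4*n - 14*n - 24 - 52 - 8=4*n^2 - 10*n - 84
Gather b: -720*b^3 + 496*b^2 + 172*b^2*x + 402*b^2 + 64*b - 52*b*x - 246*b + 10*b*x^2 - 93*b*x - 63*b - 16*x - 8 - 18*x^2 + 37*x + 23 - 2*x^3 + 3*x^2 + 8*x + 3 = -720*b^3 + b^2*(172*x + 898) + b*(10*x^2 - 145*x - 245) - 2*x^3 - 15*x^2 + 29*x + 18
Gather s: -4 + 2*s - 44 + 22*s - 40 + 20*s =44*s - 88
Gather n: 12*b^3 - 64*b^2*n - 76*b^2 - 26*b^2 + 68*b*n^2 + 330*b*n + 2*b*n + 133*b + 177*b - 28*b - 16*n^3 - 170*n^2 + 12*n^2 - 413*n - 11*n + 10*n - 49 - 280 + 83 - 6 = 12*b^3 - 102*b^2 + 282*b - 16*n^3 + n^2*(68*b - 158) + n*(-64*b^2 + 332*b - 414) - 252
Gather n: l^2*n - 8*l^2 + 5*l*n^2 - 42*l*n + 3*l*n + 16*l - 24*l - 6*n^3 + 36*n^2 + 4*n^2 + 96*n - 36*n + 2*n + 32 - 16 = -8*l^2 - 8*l - 6*n^3 + n^2*(5*l + 40) + n*(l^2 - 39*l + 62) + 16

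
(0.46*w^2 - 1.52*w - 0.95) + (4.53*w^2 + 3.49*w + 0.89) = 4.99*w^2 + 1.97*w - 0.0599999999999999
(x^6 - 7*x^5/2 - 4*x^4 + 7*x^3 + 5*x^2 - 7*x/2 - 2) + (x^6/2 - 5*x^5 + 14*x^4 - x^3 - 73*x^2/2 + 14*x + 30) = 3*x^6/2 - 17*x^5/2 + 10*x^4 + 6*x^3 - 63*x^2/2 + 21*x/2 + 28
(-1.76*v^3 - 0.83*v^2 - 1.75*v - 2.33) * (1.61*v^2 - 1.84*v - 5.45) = -2.8336*v^5 + 1.9021*v^4 + 8.3017*v^3 + 3.9922*v^2 + 13.8247*v + 12.6985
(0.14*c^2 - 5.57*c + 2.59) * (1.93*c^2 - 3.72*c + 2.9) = 0.2702*c^4 - 11.2709*c^3 + 26.1251*c^2 - 25.7878*c + 7.511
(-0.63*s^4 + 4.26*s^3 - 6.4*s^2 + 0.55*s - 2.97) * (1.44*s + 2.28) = -0.9072*s^5 + 4.698*s^4 + 0.496799999999999*s^3 - 13.8*s^2 - 3.0228*s - 6.7716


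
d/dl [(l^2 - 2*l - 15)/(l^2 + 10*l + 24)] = 6*(2*l^2 + 13*l + 17)/(l^4 + 20*l^3 + 148*l^2 + 480*l + 576)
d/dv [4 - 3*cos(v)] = 3*sin(v)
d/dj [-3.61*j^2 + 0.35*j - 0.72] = 0.35 - 7.22*j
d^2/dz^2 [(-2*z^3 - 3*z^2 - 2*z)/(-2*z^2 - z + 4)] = 8*(5*z^3 + 12*z^2 + 36*z + 14)/(8*z^6 + 12*z^5 - 42*z^4 - 47*z^3 + 84*z^2 + 48*z - 64)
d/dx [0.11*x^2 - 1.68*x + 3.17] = 0.22*x - 1.68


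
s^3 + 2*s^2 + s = s*(s + 1)^2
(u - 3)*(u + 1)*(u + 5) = u^3 + 3*u^2 - 13*u - 15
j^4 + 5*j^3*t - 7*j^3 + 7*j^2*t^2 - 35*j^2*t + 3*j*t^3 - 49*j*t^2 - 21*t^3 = (j - 7)*(j + t)^2*(j + 3*t)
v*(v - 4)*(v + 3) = v^3 - v^2 - 12*v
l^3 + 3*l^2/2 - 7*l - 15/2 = (l - 5/2)*(l + 1)*(l + 3)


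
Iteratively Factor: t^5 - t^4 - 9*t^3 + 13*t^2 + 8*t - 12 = (t + 3)*(t^4 - 4*t^3 + 3*t^2 + 4*t - 4) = (t - 2)*(t + 3)*(t^3 - 2*t^2 - t + 2) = (t - 2)*(t - 1)*(t + 3)*(t^2 - t - 2) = (t - 2)^2*(t - 1)*(t + 3)*(t + 1)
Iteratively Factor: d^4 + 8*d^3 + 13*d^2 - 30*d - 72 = (d + 4)*(d^3 + 4*d^2 - 3*d - 18) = (d + 3)*(d + 4)*(d^2 + d - 6) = (d - 2)*(d + 3)*(d + 4)*(d + 3)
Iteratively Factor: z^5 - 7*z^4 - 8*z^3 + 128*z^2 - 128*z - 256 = (z - 4)*(z^4 - 3*z^3 - 20*z^2 + 48*z + 64) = (z - 4)*(z + 4)*(z^3 - 7*z^2 + 8*z + 16) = (z - 4)*(z + 1)*(z + 4)*(z^2 - 8*z + 16) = (z - 4)^2*(z + 1)*(z + 4)*(z - 4)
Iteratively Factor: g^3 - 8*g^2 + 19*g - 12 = (g - 1)*(g^2 - 7*g + 12) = (g - 4)*(g - 1)*(g - 3)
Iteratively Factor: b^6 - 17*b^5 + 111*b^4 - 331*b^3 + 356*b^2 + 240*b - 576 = (b - 4)*(b^5 - 13*b^4 + 59*b^3 - 95*b^2 - 24*b + 144) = (b - 4)^2*(b^4 - 9*b^3 + 23*b^2 - 3*b - 36) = (b - 4)^2*(b + 1)*(b^3 - 10*b^2 + 33*b - 36) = (b - 4)^3*(b + 1)*(b^2 - 6*b + 9) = (b - 4)^3*(b - 3)*(b + 1)*(b - 3)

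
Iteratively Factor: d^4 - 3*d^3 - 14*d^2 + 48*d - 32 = (d - 1)*(d^3 - 2*d^2 - 16*d + 32) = (d - 1)*(d + 4)*(d^2 - 6*d + 8) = (d - 2)*(d - 1)*(d + 4)*(d - 4)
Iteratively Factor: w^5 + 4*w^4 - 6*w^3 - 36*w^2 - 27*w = (w - 3)*(w^4 + 7*w^3 + 15*w^2 + 9*w) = (w - 3)*(w + 3)*(w^3 + 4*w^2 + 3*w) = (w - 3)*(w + 1)*(w + 3)*(w^2 + 3*w) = w*(w - 3)*(w + 1)*(w + 3)*(w + 3)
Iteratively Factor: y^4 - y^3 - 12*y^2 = (y - 4)*(y^3 + 3*y^2) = (y - 4)*(y + 3)*(y^2) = y*(y - 4)*(y + 3)*(y)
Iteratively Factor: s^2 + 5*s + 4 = (s + 1)*(s + 4)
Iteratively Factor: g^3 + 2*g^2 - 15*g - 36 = (g + 3)*(g^2 - g - 12) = (g + 3)^2*(g - 4)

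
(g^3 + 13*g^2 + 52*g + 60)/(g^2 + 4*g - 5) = (g^2 + 8*g + 12)/(g - 1)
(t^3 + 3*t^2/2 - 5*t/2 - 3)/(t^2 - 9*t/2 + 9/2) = (t^2 + 3*t + 2)/(t - 3)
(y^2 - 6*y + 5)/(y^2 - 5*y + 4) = (y - 5)/(y - 4)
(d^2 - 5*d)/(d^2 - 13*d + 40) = d/(d - 8)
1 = 1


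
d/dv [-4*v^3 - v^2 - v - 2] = -12*v^2 - 2*v - 1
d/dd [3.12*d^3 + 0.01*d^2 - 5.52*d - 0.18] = 9.36*d^2 + 0.02*d - 5.52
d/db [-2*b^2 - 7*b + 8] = -4*b - 7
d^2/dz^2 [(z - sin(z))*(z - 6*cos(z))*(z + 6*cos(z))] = z^2*sin(z) - 4*z*cos(z) + 72*z*cos(2*z) + 6*z - 11*sin(z) + 72*sin(2*z) - 81*sin(3*z)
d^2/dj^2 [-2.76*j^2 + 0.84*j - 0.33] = -5.52000000000000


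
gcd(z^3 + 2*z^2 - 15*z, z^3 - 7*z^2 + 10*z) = z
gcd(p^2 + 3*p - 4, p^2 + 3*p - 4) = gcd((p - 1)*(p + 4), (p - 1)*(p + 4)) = p^2 + 3*p - 4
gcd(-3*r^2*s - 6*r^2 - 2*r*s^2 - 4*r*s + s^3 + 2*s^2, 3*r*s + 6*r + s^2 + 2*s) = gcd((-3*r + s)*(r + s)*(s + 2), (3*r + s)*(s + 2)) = s + 2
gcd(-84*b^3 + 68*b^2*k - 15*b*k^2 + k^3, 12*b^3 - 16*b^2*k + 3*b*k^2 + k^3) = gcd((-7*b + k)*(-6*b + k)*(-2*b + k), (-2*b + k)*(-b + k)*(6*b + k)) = 2*b - k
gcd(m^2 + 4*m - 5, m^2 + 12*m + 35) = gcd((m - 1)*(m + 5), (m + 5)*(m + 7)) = m + 5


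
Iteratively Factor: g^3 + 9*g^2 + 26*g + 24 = (g + 4)*(g^2 + 5*g + 6) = (g + 3)*(g + 4)*(g + 2)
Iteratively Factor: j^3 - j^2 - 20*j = (j - 5)*(j^2 + 4*j) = j*(j - 5)*(j + 4)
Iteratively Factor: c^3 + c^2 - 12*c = (c)*(c^2 + c - 12) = c*(c + 4)*(c - 3)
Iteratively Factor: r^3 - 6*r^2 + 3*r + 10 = (r + 1)*(r^2 - 7*r + 10) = (r - 2)*(r + 1)*(r - 5)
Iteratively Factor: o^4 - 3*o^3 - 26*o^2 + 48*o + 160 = (o + 2)*(o^3 - 5*o^2 - 16*o + 80) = (o - 5)*(o + 2)*(o^2 - 16) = (o - 5)*(o - 4)*(o + 2)*(o + 4)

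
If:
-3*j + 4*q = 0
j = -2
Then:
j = -2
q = -3/2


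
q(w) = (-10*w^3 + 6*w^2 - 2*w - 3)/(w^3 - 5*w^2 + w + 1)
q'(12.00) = 0.85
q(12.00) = -16.10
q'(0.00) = 1.00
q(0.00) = -3.00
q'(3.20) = 18.65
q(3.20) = 19.37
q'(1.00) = -3.50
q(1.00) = 4.50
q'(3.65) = 37.30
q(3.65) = 31.24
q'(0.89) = -9.92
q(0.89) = 5.18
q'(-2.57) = 0.78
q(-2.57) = -4.10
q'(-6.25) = 0.35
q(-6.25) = -6.04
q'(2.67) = 10.19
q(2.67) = 12.05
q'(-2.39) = 0.82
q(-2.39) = -3.96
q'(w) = (-30*w^2 + 12*w - 2)/(w^3 - 5*w^2 + w + 1) + (-3*w^2 + 10*w - 1)*(-10*w^3 + 6*w^2 - 2*w - 3)/(w^3 - 5*w^2 + w + 1)^2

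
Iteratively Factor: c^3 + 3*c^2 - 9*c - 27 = (c + 3)*(c^2 - 9) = (c - 3)*(c + 3)*(c + 3)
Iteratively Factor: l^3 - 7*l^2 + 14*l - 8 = (l - 4)*(l^2 - 3*l + 2) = (l - 4)*(l - 2)*(l - 1)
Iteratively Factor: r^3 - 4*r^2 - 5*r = (r)*(r^2 - 4*r - 5) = r*(r - 5)*(r + 1)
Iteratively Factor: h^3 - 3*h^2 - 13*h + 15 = (h + 3)*(h^2 - 6*h + 5) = (h - 5)*(h + 3)*(h - 1)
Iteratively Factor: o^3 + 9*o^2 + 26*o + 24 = (o + 3)*(o^2 + 6*o + 8) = (o + 3)*(o + 4)*(o + 2)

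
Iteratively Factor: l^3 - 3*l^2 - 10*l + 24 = (l + 3)*(l^2 - 6*l + 8) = (l - 4)*(l + 3)*(l - 2)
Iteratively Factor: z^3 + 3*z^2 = (z)*(z^2 + 3*z) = z^2*(z + 3)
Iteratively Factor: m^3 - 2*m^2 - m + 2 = (m - 2)*(m^2 - 1) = (m - 2)*(m - 1)*(m + 1)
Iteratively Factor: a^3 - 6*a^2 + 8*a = (a - 4)*(a^2 - 2*a) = (a - 4)*(a - 2)*(a)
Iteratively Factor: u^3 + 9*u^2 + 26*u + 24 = (u + 2)*(u^2 + 7*u + 12) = (u + 2)*(u + 3)*(u + 4)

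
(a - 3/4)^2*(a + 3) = a^3 + 3*a^2/2 - 63*a/16 + 27/16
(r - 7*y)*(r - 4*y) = r^2 - 11*r*y + 28*y^2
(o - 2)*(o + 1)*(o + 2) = o^3 + o^2 - 4*o - 4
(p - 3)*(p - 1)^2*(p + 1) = p^4 - 4*p^3 + 2*p^2 + 4*p - 3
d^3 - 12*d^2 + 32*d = d*(d - 8)*(d - 4)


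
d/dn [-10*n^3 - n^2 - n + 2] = -30*n^2 - 2*n - 1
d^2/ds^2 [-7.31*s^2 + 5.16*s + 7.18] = -14.6200000000000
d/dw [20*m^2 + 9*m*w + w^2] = 9*m + 2*w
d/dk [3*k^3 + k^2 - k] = 9*k^2 + 2*k - 1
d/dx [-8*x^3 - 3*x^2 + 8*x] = -24*x^2 - 6*x + 8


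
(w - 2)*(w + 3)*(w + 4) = w^3 + 5*w^2 - 2*w - 24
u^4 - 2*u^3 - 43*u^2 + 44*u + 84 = (u - 7)*(u - 2)*(u + 1)*(u + 6)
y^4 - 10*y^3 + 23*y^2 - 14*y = y*(y - 7)*(y - 2)*(y - 1)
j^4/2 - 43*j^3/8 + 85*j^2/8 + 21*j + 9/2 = (j/2 + 1/2)*(j - 6)^2*(j + 1/4)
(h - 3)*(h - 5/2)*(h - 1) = h^3 - 13*h^2/2 + 13*h - 15/2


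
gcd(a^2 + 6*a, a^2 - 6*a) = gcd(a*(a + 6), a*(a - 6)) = a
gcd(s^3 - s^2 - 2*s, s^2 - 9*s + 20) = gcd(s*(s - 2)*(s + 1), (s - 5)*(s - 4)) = 1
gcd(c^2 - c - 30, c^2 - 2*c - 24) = c - 6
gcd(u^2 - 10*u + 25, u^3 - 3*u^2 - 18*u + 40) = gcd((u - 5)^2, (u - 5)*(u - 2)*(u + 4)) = u - 5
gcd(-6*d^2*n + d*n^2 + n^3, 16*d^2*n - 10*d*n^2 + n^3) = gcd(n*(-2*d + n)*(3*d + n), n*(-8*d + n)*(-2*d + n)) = 2*d*n - n^2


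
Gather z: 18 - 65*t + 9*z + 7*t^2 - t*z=7*t^2 - 65*t + z*(9 - t) + 18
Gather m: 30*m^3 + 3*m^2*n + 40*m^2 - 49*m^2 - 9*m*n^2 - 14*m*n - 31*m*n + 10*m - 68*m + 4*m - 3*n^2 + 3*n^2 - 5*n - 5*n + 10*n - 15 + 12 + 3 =30*m^3 + m^2*(3*n - 9) + m*(-9*n^2 - 45*n - 54)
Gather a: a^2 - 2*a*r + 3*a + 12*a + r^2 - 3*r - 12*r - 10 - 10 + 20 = a^2 + a*(15 - 2*r) + r^2 - 15*r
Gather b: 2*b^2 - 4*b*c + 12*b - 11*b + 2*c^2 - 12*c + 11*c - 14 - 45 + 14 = 2*b^2 + b*(1 - 4*c) + 2*c^2 - c - 45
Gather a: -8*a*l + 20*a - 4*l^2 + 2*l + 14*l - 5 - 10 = a*(20 - 8*l) - 4*l^2 + 16*l - 15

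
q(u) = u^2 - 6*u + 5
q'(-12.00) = -30.00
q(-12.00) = 221.00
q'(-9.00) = -24.00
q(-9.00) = 140.00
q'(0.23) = -5.54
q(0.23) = 3.67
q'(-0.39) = -6.78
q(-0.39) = 7.49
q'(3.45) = 0.90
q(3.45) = -3.80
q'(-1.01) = -8.02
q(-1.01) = 12.08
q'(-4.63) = -15.26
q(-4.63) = 54.22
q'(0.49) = -5.02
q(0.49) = 2.30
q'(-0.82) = -7.64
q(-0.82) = 10.59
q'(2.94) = -0.12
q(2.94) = -4.00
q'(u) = 2*u - 6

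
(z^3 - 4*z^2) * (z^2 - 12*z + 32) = z^5 - 16*z^4 + 80*z^3 - 128*z^2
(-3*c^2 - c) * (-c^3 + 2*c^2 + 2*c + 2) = 3*c^5 - 5*c^4 - 8*c^3 - 8*c^2 - 2*c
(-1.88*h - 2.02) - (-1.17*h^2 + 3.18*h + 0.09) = 1.17*h^2 - 5.06*h - 2.11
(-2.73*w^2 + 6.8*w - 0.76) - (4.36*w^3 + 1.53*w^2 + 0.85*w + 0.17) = -4.36*w^3 - 4.26*w^2 + 5.95*w - 0.93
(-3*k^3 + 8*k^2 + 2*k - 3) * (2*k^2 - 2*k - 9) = -6*k^5 + 22*k^4 + 15*k^3 - 82*k^2 - 12*k + 27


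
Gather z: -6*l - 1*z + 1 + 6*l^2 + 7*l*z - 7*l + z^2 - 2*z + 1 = 6*l^2 - 13*l + z^2 + z*(7*l - 3) + 2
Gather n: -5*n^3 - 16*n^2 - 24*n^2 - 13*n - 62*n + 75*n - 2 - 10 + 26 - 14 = -5*n^3 - 40*n^2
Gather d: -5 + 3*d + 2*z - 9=3*d + 2*z - 14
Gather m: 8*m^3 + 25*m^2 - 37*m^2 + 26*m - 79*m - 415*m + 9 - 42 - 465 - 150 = 8*m^3 - 12*m^2 - 468*m - 648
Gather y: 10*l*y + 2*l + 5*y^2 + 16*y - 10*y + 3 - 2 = 2*l + 5*y^2 + y*(10*l + 6) + 1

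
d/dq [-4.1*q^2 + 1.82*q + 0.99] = 1.82 - 8.2*q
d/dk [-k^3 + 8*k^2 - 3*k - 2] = -3*k^2 + 16*k - 3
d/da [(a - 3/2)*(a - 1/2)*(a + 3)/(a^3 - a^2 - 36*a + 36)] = (-4*a^4 - 123*a^3 + 120*a^2 + 153*a - 216)/(2*(a^6 - 2*a^5 - 71*a^4 + 144*a^3 + 1224*a^2 - 2592*a + 1296))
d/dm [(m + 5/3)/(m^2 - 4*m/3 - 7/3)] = (-9*m^2 - 30*m - 1)/(9*m^4 - 24*m^3 - 26*m^2 + 56*m + 49)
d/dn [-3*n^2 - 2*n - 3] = -6*n - 2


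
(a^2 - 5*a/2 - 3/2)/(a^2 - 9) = (a + 1/2)/(a + 3)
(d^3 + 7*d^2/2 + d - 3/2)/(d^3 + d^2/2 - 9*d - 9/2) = (2*d^2 + d - 1)/(2*d^2 - 5*d - 3)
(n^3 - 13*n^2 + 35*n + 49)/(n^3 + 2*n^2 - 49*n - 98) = (n^2 - 6*n - 7)/(n^2 + 9*n + 14)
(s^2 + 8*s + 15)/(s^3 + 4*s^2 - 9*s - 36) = (s + 5)/(s^2 + s - 12)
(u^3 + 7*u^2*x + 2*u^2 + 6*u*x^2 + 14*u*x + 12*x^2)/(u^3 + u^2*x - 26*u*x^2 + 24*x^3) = (u^2 + u*x + 2*u + 2*x)/(u^2 - 5*u*x + 4*x^2)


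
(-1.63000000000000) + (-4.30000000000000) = -5.93000000000000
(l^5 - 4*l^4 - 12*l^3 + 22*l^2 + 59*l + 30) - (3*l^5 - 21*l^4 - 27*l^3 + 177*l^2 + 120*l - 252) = -2*l^5 + 17*l^4 + 15*l^3 - 155*l^2 - 61*l + 282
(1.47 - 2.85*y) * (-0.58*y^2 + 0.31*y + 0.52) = 1.653*y^3 - 1.7361*y^2 - 1.0263*y + 0.7644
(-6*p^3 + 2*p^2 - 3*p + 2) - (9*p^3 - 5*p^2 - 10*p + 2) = -15*p^3 + 7*p^2 + 7*p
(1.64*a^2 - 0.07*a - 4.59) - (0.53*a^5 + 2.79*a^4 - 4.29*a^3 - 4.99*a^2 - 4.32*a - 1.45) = -0.53*a^5 - 2.79*a^4 + 4.29*a^3 + 6.63*a^2 + 4.25*a - 3.14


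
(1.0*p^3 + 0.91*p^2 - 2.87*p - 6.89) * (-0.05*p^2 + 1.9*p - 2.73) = -0.05*p^5 + 1.8545*p^4 - 0.8575*p^3 - 7.5928*p^2 - 5.2559*p + 18.8097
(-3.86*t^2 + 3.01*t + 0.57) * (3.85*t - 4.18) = -14.861*t^3 + 27.7233*t^2 - 10.3873*t - 2.3826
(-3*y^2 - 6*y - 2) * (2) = -6*y^2 - 12*y - 4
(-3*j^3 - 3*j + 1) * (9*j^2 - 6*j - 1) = -27*j^5 + 18*j^4 - 24*j^3 + 27*j^2 - 3*j - 1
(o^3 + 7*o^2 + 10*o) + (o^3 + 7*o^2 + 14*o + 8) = 2*o^3 + 14*o^2 + 24*o + 8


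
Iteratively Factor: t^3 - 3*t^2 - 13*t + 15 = (t - 5)*(t^2 + 2*t - 3) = (t - 5)*(t + 3)*(t - 1)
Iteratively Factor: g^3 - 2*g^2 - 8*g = (g + 2)*(g^2 - 4*g) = g*(g + 2)*(g - 4)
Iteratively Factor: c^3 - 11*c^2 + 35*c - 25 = (c - 1)*(c^2 - 10*c + 25) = (c - 5)*(c - 1)*(c - 5)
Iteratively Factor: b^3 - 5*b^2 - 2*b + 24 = (b - 3)*(b^2 - 2*b - 8) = (b - 4)*(b - 3)*(b + 2)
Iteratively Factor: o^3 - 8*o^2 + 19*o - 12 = (o - 1)*(o^2 - 7*o + 12) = (o - 3)*(o - 1)*(o - 4)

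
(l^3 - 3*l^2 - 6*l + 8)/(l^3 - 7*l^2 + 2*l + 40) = (l - 1)/(l - 5)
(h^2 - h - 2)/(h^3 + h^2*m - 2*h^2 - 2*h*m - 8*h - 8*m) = (-h^2 + h + 2)/(-h^3 - h^2*m + 2*h^2 + 2*h*m + 8*h + 8*m)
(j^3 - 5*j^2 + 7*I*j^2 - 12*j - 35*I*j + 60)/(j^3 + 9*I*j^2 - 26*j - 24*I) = (j - 5)/(j + 2*I)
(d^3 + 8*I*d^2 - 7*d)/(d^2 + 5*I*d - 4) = d*(d + 7*I)/(d + 4*I)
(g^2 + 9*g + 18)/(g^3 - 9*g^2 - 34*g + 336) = (g + 3)/(g^2 - 15*g + 56)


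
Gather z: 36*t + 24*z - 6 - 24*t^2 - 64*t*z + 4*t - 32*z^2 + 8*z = -24*t^2 + 40*t - 32*z^2 + z*(32 - 64*t) - 6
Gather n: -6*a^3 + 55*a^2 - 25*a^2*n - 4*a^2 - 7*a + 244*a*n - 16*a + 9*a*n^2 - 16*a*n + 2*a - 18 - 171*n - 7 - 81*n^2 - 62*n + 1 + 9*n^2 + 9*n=-6*a^3 + 51*a^2 - 21*a + n^2*(9*a - 72) + n*(-25*a^2 + 228*a - 224) - 24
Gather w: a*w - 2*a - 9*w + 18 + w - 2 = -2*a + w*(a - 8) + 16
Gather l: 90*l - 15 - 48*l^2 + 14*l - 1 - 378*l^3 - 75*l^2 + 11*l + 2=-378*l^3 - 123*l^2 + 115*l - 14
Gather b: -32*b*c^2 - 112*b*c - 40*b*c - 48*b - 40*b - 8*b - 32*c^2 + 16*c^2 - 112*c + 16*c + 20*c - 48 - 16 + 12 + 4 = b*(-32*c^2 - 152*c - 96) - 16*c^2 - 76*c - 48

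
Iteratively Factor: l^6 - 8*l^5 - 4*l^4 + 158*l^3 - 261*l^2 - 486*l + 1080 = (l - 5)*(l^5 - 3*l^4 - 19*l^3 + 63*l^2 + 54*l - 216) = (l - 5)*(l + 2)*(l^4 - 5*l^3 - 9*l^2 + 81*l - 108) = (l - 5)*(l + 2)*(l + 4)*(l^3 - 9*l^2 + 27*l - 27) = (l - 5)*(l - 3)*(l + 2)*(l + 4)*(l^2 - 6*l + 9) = (l - 5)*(l - 3)^2*(l + 2)*(l + 4)*(l - 3)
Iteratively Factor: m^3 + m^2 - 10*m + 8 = (m - 1)*(m^2 + 2*m - 8) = (m - 1)*(m + 4)*(m - 2)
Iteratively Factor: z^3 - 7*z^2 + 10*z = (z - 5)*(z^2 - 2*z) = z*(z - 5)*(z - 2)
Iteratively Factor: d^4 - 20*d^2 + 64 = (d - 4)*(d^3 + 4*d^2 - 4*d - 16) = (d - 4)*(d - 2)*(d^2 + 6*d + 8) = (d - 4)*(d - 2)*(d + 2)*(d + 4)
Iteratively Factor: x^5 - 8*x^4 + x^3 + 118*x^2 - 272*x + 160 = (x - 2)*(x^4 - 6*x^3 - 11*x^2 + 96*x - 80) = (x - 2)*(x + 4)*(x^3 - 10*x^2 + 29*x - 20) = (x - 5)*(x - 2)*(x + 4)*(x^2 - 5*x + 4) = (x - 5)*(x - 4)*(x - 2)*(x + 4)*(x - 1)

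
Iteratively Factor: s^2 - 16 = (s + 4)*(s - 4)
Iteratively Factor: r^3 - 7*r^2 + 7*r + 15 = (r - 5)*(r^2 - 2*r - 3) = (r - 5)*(r - 3)*(r + 1)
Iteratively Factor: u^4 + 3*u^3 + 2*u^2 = (u)*(u^3 + 3*u^2 + 2*u) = u*(u + 1)*(u^2 + 2*u) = u^2*(u + 1)*(u + 2)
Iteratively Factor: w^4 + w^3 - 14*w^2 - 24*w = (w + 2)*(w^3 - w^2 - 12*w) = w*(w + 2)*(w^2 - w - 12) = w*(w - 4)*(w + 2)*(w + 3)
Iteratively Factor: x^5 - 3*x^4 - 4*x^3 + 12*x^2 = (x - 3)*(x^4 - 4*x^2) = x*(x - 3)*(x^3 - 4*x) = x*(x - 3)*(x + 2)*(x^2 - 2*x) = x^2*(x - 3)*(x + 2)*(x - 2)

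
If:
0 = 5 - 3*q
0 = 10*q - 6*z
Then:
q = 5/3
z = 25/9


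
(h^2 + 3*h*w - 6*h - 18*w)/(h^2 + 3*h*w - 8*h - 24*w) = (h - 6)/(h - 8)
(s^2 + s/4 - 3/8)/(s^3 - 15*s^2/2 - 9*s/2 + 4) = (s + 3/4)/(s^2 - 7*s - 8)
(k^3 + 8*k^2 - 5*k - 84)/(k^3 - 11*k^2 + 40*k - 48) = (k^2 + 11*k + 28)/(k^2 - 8*k + 16)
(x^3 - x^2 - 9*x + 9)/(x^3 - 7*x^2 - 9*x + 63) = (x - 1)/(x - 7)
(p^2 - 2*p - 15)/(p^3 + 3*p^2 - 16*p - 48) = (p - 5)/(p^2 - 16)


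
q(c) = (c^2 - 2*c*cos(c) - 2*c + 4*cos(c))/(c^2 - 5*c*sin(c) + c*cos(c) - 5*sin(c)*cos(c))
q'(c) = (2*c*sin(c) + 2*c - 4*sin(c) - 2*cos(c) - 2)/(c^2 - 5*c*sin(c) + c*cos(c) - 5*sin(c)*cos(c)) + (c^2 - 2*c*cos(c) - 2*c + 4*cos(c))*(c*sin(c) + 5*c*cos(c) - 2*c - 5*sin(c)^2 + 5*sin(c) + 5*cos(c)^2 - cos(c))/(c^2 - 5*c*sin(c) + c*cos(c) - 5*sin(c)*cos(c))^2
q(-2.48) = -2.09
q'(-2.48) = 16.35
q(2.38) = -0.82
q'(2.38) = -6.06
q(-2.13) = -0.79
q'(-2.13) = 0.50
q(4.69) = 0.28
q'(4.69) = -0.11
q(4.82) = 0.27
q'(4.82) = -0.08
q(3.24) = 0.77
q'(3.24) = -0.88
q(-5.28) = 1.03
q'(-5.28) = -0.72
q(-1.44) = -1.27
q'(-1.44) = -2.17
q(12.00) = 0.55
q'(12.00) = 0.11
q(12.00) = 0.55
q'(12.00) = 0.11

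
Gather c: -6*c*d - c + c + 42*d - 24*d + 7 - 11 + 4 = -6*c*d + 18*d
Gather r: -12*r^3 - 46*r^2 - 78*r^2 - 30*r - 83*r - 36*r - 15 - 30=-12*r^3 - 124*r^2 - 149*r - 45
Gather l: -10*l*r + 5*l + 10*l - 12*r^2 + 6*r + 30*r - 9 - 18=l*(15 - 10*r) - 12*r^2 + 36*r - 27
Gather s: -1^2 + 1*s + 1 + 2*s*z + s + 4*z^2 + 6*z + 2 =s*(2*z + 2) + 4*z^2 + 6*z + 2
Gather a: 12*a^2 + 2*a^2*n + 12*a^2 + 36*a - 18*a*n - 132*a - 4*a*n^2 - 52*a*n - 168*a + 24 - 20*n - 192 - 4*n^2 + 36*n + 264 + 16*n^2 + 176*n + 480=a^2*(2*n + 24) + a*(-4*n^2 - 70*n - 264) + 12*n^2 + 192*n + 576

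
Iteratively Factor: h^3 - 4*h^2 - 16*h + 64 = (h + 4)*(h^2 - 8*h + 16) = (h - 4)*(h + 4)*(h - 4)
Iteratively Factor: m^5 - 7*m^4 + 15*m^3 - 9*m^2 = (m - 3)*(m^4 - 4*m^3 + 3*m^2) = m*(m - 3)*(m^3 - 4*m^2 + 3*m) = m*(m - 3)*(m - 1)*(m^2 - 3*m) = m*(m - 3)^2*(m - 1)*(m)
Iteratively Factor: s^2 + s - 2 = (s + 2)*(s - 1)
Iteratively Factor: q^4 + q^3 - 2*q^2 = (q)*(q^3 + q^2 - 2*q) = q*(q + 2)*(q^2 - q) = q*(q - 1)*(q + 2)*(q)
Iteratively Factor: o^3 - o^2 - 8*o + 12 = (o - 2)*(o^2 + o - 6) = (o - 2)^2*(o + 3)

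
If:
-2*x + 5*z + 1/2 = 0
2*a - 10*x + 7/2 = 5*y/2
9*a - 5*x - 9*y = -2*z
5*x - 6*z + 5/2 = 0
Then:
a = 6593/234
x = -31/26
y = 3359/117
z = -15/26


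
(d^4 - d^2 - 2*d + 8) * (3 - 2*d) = -2*d^5 + 3*d^4 + 2*d^3 + d^2 - 22*d + 24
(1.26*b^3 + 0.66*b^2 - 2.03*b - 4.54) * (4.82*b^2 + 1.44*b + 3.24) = 6.0732*b^5 + 4.9956*b^4 - 4.7518*b^3 - 22.6676*b^2 - 13.1148*b - 14.7096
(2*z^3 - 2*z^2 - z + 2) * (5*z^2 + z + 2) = 10*z^5 - 8*z^4 - 3*z^3 + 5*z^2 + 4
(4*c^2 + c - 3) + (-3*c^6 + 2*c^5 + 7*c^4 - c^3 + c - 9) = -3*c^6 + 2*c^5 + 7*c^4 - c^3 + 4*c^2 + 2*c - 12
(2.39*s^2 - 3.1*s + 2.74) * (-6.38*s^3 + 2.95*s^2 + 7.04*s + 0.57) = -15.2482*s^5 + 26.8285*s^4 - 9.8006*s^3 - 12.3787*s^2 + 17.5226*s + 1.5618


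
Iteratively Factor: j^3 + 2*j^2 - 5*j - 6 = (j + 1)*(j^2 + j - 6) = (j + 1)*(j + 3)*(j - 2)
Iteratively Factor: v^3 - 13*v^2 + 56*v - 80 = (v - 4)*(v^2 - 9*v + 20) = (v - 4)^2*(v - 5)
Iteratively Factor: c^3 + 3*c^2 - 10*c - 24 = (c + 2)*(c^2 + c - 12) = (c + 2)*(c + 4)*(c - 3)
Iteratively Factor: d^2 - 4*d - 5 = (d - 5)*(d + 1)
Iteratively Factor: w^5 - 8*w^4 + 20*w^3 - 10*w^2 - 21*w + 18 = (w - 3)*(w^4 - 5*w^3 + 5*w^2 + 5*w - 6) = (w - 3)^2*(w^3 - 2*w^2 - w + 2) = (w - 3)^2*(w - 1)*(w^2 - w - 2) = (w - 3)^2*(w - 1)*(w + 1)*(w - 2)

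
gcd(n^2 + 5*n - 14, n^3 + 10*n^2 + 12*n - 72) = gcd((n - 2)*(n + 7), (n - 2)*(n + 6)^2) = n - 2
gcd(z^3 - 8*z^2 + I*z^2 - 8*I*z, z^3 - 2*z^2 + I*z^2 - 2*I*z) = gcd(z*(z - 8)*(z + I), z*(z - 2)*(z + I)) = z^2 + I*z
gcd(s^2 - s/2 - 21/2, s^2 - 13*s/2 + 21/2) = s - 7/2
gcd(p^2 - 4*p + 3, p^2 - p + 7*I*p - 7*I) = p - 1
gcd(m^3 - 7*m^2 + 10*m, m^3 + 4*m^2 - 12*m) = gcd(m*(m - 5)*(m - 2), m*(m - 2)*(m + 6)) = m^2 - 2*m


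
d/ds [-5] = 0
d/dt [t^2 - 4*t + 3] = 2*t - 4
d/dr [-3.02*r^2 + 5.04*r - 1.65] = 5.04 - 6.04*r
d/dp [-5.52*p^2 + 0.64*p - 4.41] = 0.64 - 11.04*p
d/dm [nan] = 0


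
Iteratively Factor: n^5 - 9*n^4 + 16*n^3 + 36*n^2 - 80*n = (n - 4)*(n^4 - 5*n^3 - 4*n^2 + 20*n) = (n - 5)*(n - 4)*(n^3 - 4*n) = (n - 5)*(n - 4)*(n + 2)*(n^2 - 2*n) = (n - 5)*(n - 4)*(n - 2)*(n + 2)*(n)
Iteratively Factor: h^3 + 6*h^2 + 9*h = (h)*(h^2 + 6*h + 9) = h*(h + 3)*(h + 3)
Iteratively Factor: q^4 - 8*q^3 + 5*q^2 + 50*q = (q - 5)*(q^3 - 3*q^2 - 10*q) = q*(q - 5)*(q^2 - 3*q - 10) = q*(q - 5)*(q + 2)*(q - 5)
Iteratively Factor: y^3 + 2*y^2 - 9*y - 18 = (y - 3)*(y^2 + 5*y + 6) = (y - 3)*(y + 2)*(y + 3)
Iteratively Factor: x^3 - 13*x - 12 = (x - 4)*(x^2 + 4*x + 3) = (x - 4)*(x + 3)*(x + 1)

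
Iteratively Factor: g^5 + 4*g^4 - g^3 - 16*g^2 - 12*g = (g - 2)*(g^4 + 6*g^3 + 11*g^2 + 6*g) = (g - 2)*(g + 1)*(g^3 + 5*g^2 + 6*g) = (g - 2)*(g + 1)*(g + 2)*(g^2 + 3*g) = (g - 2)*(g + 1)*(g + 2)*(g + 3)*(g)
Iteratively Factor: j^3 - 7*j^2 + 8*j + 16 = (j + 1)*(j^2 - 8*j + 16) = (j - 4)*(j + 1)*(j - 4)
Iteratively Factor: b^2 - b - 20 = (b - 5)*(b + 4)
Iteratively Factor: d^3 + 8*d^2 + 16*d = (d + 4)*(d^2 + 4*d) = d*(d + 4)*(d + 4)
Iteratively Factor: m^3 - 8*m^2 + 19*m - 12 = (m - 4)*(m^2 - 4*m + 3) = (m - 4)*(m - 3)*(m - 1)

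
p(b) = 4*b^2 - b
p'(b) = 8*b - 1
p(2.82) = 28.99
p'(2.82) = 21.56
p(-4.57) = 88.11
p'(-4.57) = -37.56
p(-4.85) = 98.94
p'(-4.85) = -39.80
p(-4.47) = 84.39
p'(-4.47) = -36.76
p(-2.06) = 19.03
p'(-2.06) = -17.48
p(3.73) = 51.92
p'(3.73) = 28.84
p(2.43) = 21.19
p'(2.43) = 18.44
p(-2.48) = 27.08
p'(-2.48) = -20.84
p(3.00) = 33.00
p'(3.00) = 23.00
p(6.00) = 138.00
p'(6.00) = 47.00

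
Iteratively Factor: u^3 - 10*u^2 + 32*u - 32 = (u - 4)*(u^2 - 6*u + 8) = (u - 4)^2*(u - 2)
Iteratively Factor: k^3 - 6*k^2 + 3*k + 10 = (k - 5)*(k^2 - k - 2) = (k - 5)*(k - 2)*(k + 1)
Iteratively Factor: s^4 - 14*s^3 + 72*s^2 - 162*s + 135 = (s - 3)*(s^3 - 11*s^2 + 39*s - 45) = (s - 3)^2*(s^2 - 8*s + 15) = (s - 5)*(s - 3)^2*(s - 3)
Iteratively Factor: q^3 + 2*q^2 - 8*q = (q - 2)*(q^2 + 4*q) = q*(q - 2)*(q + 4)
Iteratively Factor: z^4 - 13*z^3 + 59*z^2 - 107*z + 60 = (z - 4)*(z^3 - 9*z^2 + 23*z - 15) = (z - 4)*(z - 3)*(z^2 - 6*z + 5) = (z - 5)*(z - 4)*(z - 3)*(z - 1)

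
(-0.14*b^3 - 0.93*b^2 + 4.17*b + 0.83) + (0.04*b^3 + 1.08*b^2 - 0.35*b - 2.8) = -0.1*b^3 + 0.15*b^2 + 3.82*b - 1.97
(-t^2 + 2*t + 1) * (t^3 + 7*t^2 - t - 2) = -t^5 - 5*t^4 + 16*t^3 + 7*t^2 - 5*t - 2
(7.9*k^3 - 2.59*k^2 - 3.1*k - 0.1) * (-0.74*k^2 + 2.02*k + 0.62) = -5.846*k^5 + 17.8746*k^4 + 1.9602*k^3 - 7.7938*k^2 - 2.124*k - 0.062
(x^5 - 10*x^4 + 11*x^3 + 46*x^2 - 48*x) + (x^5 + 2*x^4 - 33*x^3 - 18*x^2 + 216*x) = 2*x^5 - 8*x^4 - 22*x^3 + 28*x^2 + 168*x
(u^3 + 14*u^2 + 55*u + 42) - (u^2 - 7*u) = u^3 + 13*u^2 + 62*u + 42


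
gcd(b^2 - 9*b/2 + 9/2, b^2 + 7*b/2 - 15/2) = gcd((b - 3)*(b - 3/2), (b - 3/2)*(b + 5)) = b - 3/2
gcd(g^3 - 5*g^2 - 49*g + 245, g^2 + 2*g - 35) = g^2 + 2*g - 35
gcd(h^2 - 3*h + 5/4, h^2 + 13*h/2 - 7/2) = h - 1/2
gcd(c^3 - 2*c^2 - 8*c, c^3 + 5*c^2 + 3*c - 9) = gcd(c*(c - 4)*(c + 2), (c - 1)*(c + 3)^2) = 1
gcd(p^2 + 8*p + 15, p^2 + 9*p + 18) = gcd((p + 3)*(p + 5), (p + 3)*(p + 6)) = p + 3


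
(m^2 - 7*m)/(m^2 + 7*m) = (m - 7)/(m + 7)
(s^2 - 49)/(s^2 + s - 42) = (s - 7)/(s - 6)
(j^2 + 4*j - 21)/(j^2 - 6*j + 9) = (j + 7)/(j - 3)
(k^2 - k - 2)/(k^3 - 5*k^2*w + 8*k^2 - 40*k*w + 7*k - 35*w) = (2 - k)/(-k^2 + 5*k*w - 7*k + 35*w)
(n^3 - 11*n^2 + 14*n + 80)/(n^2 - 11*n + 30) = (n^2 - 6*n - 16)/(n - 6)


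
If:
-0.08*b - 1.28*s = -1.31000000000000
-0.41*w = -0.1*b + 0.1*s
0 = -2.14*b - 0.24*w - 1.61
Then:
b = -0.70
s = 1.07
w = -0.43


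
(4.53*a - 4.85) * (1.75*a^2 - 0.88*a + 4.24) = 7.9275*a^3 - 12.4739*a^2 + 23.4752*a - 20.564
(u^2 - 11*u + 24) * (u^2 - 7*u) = u^4 - 18*u^3 + 101*u^2 - 168*u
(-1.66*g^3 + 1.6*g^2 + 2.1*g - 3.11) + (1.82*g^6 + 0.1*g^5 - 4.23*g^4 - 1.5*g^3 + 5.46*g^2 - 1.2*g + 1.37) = 1.82*g^6 + 0.1*g^5 - 4.23*g^4 - 3.16*g^3 + 7.06*g^2 + 0.9*g - 1.74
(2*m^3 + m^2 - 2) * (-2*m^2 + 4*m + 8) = -4*m^5 + 6*m^4 + 20*m^3 + 12*m^2 - 8*m - 16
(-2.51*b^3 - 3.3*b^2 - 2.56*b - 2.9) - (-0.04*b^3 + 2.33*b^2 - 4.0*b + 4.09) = -2.47*b^3 - 5.63*b^2 + 1.44*b - 6.99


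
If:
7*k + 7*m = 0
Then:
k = -m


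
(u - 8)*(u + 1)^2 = u^3 - 6*u^2 - 15*u - 8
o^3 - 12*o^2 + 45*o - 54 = (o - 6)*(o - 3)^2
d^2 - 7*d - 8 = (d - 8)*(d + 1)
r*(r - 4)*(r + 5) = r^3 + r^2 - 20*r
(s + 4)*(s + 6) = s^2 + 10*s + 24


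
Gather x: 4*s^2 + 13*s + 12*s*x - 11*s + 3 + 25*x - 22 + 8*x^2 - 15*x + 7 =4*s^2 + 2*s + 8*x^2 + x*(12*s + 10) - 12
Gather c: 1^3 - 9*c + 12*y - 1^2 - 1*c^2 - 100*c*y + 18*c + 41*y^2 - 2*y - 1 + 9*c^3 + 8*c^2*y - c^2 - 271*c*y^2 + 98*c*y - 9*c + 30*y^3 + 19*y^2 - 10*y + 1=9*c^3 + c^2*(8*y - 2) + c*(-271*y^2 - 2*y) + 30*y^3 + 60*y^2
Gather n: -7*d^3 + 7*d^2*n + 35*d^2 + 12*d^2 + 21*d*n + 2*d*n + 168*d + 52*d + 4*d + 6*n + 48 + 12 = -7*d^3 + 47*d^2 + 224*d + n*(7*d^2 + 23*d + 6) + 60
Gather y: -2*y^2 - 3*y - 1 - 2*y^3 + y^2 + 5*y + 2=-2*y^3 - y^2 + 2*y + 1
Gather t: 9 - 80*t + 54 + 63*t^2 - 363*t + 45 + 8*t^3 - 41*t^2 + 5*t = 8*t^3 + 22*t^2 - 438*t + 108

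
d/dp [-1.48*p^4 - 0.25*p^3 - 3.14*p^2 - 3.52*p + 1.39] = -5.92*p^3 - 0.75*p^2 - 6.28*p - 3.52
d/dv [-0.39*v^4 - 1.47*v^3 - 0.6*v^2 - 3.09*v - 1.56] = -1.56*v^3 - 4.41*v^2 - 1.2*v - 3.09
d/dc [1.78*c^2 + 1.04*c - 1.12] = 3.56*c + 1.04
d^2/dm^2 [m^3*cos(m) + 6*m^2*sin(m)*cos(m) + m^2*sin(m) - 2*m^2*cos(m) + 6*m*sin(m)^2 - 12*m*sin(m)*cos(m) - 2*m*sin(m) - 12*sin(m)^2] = -m^3*cos(m) - 7*m^2*sin(m) - 12*m^2*sin(2*m) + 2*m^2*cos(m) + 24*m*sin(2*m) + 10*sqrt(2)*m*sin(m + pi/4) + 36*m*cos(2*m) + 2*sin(m) + 18*sin(2*m) - 8*cos(m) - 48*cos(2*m)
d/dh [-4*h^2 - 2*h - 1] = -8*h - 2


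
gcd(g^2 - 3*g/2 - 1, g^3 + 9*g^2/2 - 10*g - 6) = g^2 - 3*g/2 - 1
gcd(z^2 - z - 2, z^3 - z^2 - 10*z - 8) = z + 1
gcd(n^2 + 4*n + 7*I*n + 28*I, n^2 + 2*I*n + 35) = n + 7*I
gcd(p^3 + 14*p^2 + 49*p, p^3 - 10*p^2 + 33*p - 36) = 1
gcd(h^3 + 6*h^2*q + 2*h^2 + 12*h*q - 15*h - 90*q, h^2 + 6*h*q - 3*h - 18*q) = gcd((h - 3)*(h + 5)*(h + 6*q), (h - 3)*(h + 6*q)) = h^2 + 6*h*q - 3*h - 18*q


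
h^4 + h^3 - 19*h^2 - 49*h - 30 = (h - 5)*(h + 1)*(h + 2)*(h + 3)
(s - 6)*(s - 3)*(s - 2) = s^3 - 11*s^2 + 36*s - 36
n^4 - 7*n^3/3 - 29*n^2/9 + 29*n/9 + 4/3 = (n - 3)*(n - 1)*(n + 1/3)*(n + 4/3)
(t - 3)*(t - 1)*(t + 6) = t^3 + 2*t^2 - 21*t + 18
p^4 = p^4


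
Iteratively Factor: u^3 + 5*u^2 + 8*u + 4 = (u + 2)*(u^2 + 3*u + 2) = (u + 1)*(u + 2)*(u + 2)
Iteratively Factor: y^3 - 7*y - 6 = (y + 2)*(y^2 - 2*y - 3) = (y - 3)*(y + 2)*(y + 1)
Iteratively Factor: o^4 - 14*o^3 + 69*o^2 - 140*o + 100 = (o - 5)*(o^3 - 9*o^2 + 24*o - 20) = (o - 5)^2*(o^2 - 4*o + 4) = (o - 5)^2*(o - 2)*(o - 2)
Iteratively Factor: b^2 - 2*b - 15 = (b + 3)*(b - 5)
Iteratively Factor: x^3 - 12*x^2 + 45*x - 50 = (x - 5)*(x^2 - 7*x + 10) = (x - 5)^2*(x - 2)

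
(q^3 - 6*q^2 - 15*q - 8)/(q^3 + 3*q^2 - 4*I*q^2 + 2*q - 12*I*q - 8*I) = (q^2 - 7*q - 8)/(q^2 + q*(2 - 4*I) - 8*I)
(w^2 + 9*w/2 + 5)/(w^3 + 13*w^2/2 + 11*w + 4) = (2*w + 5)/(2*w^2 + 9*w + 4)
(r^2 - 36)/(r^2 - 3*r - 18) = (r + 6)/(r + 3)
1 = 1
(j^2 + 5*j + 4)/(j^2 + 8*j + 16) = (j + 1)/(j + 4)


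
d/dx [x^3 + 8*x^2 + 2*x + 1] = 3*x^2 + 16*x + 2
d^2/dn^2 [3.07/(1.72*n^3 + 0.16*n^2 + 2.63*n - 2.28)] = (-(31.6824*n + 0.9824)*(1.72*n^3 + 0.16*n^2 + 2.63*n - 2.28) + 3.07*(5.16*n^2 + 0.32*n + 2.63)*(10.32*n^2 + 0.64*n + 5.26))/(1.72*n^3 + 0.16*n^2 + 2.63*n - 2.28)^3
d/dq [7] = 0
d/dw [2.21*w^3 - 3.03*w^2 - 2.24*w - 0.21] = 6.63*w^2 - 6.06*w - 2.24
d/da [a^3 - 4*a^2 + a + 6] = 3*a^2 - 8*a + 1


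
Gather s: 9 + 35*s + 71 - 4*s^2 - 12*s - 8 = -4*s^2 + 23*s + 72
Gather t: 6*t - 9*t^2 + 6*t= -9*t^2 + 12*t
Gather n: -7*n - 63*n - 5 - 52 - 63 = -70*n - 120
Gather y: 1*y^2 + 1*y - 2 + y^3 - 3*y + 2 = y^3 + y^2 - 2*y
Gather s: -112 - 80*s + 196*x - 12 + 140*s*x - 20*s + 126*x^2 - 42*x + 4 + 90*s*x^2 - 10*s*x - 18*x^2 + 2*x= s*(90*x^2 + 130*x - 100) + 108*x^2 + 156*x - 120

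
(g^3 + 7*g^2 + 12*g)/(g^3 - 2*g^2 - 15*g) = (g + 4)/(g - 5)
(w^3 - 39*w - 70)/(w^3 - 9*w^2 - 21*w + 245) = (w + 2)/(w - 7)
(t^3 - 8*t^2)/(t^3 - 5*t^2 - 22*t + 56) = t^2*(t - 8)/(t^3 - 5*t^2 - 22*t + 56)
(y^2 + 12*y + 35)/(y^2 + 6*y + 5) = (y + 7)/(y + 1)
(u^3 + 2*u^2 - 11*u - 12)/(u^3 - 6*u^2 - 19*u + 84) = (u + 1)/(u - 7)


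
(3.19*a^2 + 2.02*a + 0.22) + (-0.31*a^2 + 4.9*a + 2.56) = 2.88*a^2 + 6.92*a + 2.78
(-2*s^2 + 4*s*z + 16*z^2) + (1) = -2*s^2 + 4*s*z + 16*z^2 + 1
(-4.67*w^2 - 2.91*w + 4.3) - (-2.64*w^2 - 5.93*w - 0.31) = -2.03*w^2 + 3.02*w + 4.61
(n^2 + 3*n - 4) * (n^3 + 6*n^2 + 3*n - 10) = n^5 + 9*n^4 + 17*n^3 - 25*n^2 - 42*n + 40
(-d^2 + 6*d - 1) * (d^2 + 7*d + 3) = -d^4 - d^3 + 38*d^2 + 11*d - 3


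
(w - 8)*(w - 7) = w^2 - 15*w + 56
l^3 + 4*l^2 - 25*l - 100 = (l - 5)*(l + 4)*(l + 5)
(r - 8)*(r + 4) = r^2 - 4*r - 32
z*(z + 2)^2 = z^3 + 4*z^2 + 4*z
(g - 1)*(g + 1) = g^2 - 1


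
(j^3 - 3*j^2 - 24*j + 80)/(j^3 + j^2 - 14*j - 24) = (j^2 + j - 20)/(j^2 + 5*j + 6)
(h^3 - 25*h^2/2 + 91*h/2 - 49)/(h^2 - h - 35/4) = 2*(h^2 - 9*h + 14)/(2*h + 5)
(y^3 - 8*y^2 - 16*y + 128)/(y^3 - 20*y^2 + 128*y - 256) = (y + 4)/(y - 8)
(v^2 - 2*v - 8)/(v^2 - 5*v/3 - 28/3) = 3*(v + 2)/(3*v + 7)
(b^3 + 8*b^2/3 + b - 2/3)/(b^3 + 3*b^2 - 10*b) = (b^3 + 8*b^2/3 + b - 2/3)/(b*(b^2 + 3*b - 10))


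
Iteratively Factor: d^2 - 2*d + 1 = (d - 1)*(d - 1)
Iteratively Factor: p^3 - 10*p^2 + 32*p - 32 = (p - 4)*(p^2 - 6*p + 8) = (p - 4)*(p - 2)*(p - 4)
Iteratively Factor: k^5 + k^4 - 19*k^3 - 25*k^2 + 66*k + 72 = (k + 3)*(k^4 - 2*k^3 - 13*k^2 + 14*k + 24) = (k + 1)*(k + 3)*(k^3 - 3*k^2 - 10*k + 24) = (k - 2)*(k + 1)*(k + 3)*(k^2 - k - 12) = (k - 2)*(k + 1)*(k + 3)^2*(k - 4)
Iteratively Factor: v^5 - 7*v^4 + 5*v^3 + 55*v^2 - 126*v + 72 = (v - 2)*(v^4 - 5*v^3 - 5*v^2 + 45*v - 36) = (v - 2)*(v - 1)*(v^3 - 4*v^2 - 9*v + 36) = (v - 2)*(v - 1)*(v + 3)*(v^2 - 7*v + 12) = (v - 3)*(v - 2)*(v - 1)*(v + 3)*(v - 4)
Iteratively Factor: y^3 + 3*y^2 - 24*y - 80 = (y - 5)*(y^2 + 8*y + 16) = (y - 5)*(y + 4)*(y + 4)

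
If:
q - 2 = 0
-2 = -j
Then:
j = 2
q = 2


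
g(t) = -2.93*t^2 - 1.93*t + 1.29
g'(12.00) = -72.25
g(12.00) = -443.79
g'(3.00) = -19.51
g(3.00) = -30.87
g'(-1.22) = 5.22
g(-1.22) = -0.72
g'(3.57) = -22.85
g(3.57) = -42.94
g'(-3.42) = 18.11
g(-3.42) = -26.38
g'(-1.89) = 9.15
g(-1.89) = -5.53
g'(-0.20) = -0.76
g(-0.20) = 1.56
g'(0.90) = -7.20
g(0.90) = -2.82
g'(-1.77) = 8.44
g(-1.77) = -4.47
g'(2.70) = -17.75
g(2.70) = -25.28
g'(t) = -5.86*t - 1.93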